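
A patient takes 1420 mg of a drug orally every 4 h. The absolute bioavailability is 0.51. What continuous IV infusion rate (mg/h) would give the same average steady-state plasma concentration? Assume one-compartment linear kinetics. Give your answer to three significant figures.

181 mg/h

Equivalent systemic input: infusion rate = F·D/τ.
Rate = 0.51 × 1420 / 4 = 181.1 mg/h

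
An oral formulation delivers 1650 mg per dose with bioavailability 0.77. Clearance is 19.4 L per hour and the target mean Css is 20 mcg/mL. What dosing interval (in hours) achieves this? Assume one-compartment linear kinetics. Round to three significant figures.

3.27 h

F·D/τ = CL·Css → τ = F·D / (CL·Css).
τ = 0.77 × 1650 / (19.4 × 20) = 3.274 h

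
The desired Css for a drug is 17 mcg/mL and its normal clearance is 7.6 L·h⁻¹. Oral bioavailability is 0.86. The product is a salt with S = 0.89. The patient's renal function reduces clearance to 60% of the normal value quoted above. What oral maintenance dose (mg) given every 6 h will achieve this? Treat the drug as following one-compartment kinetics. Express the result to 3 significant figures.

Patient clearance = 0.6 × 7.600 = 4.560 L/h
D = CL × Css × τ / F / S = 4.560 × 17 × 6 / 0.86 / 0.89 = 607.7 mg

608 mg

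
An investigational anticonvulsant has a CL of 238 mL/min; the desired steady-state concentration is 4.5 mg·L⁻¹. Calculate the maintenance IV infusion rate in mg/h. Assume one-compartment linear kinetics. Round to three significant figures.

Convert clearance: 238 mL/min × 60 min/h ÷ 1000 mL/L = 14.28 L/h
Infusion rate = CL · Css = 14.28 L/h × 4.5 mg/L = 64.26 mg/h

64.3 mg/h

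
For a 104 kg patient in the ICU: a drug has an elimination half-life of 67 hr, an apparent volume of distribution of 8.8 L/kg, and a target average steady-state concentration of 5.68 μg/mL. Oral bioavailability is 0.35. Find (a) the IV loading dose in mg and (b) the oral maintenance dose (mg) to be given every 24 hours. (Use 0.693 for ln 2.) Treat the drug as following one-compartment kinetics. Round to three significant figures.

Vd = 8.8 L/kg × 104 kg = 915.2 L
LD = Vd × C = 915.2 × 5.68 = 5198 mg
CL = 0.693 × Vd / t½ = 0.693 × 915.2 / 67 = 9.466 L/h
D = CL × Css × τ / F = 9.466 × 5.68 × 24 / 0.35 = 3687 mg

(a) 5200 mg; (b) 3690 mg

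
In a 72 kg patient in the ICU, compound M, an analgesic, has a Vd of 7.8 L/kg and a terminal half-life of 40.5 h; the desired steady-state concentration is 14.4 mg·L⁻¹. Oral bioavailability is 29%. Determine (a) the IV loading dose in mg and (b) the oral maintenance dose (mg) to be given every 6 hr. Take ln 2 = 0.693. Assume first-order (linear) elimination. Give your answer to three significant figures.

(a) 8090 mg; (b) 2860 mg

Total Vd = 7.8 × 72 = 561.6 L
LD = Vd × C = 561.6 × 14.4 = 8087 mg
CL = 0.693 × Vd / t½ = 0.693 × 561.6 / 40.5 = 9.610 L/h
D = CL × Css × τ / F = 9.610 × 14.4 × 6 / 0.29 = 2863 mg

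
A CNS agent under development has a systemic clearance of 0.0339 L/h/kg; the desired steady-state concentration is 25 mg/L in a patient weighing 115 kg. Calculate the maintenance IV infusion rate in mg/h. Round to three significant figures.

97.5 mg/h

CL = 0.0339 L/h/kg × 115 kg = 3.899 L/h
At steady state, infusion rate equals elimination rate: rate in = CL × Css.
Rate = CL × Css = 3.899 × 25 = 97.48 mg/h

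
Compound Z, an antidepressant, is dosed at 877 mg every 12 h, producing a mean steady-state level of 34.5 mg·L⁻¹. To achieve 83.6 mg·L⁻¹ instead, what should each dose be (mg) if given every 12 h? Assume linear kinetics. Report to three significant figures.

2130 mg

With linear kinetics, Css is proportional to dose rate (D/τ) at fixed clearance.
D₂ = D₁ × (Css,target / Css,current) = 877 × 83.6/34.5 = 2125 mg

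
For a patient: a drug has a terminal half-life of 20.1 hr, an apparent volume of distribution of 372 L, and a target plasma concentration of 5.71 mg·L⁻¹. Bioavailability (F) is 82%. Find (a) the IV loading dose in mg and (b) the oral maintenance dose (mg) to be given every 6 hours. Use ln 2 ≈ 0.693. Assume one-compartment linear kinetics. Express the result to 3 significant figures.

LD = Vd × C = 372.0 × 5.71 = 2124 mg
CL = 0.693 × Vd / t½ = 0.693 × 372.0 / 20.1 = 12.83 L/h
D = CL × Css × τ / F = 12.83 × 5.71 × 6 / 0.82 = 536.0 mg

(a) 2120 mg; (b) 536 mg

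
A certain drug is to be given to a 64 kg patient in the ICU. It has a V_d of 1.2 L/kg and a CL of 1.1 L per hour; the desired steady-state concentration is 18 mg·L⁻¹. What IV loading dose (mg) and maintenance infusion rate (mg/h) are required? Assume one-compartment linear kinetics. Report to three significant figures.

(a) 1380 mg; (b) 19.8 mg/h

Vd(total) = 64 kg × 1.2 L/kg = 76.80 L
LD = Vd · C_target = 76.80 × 18 = 1382 mg
Maintenance infusion rate = CL × Css = 1.100 × 18 = 19.80 mg/h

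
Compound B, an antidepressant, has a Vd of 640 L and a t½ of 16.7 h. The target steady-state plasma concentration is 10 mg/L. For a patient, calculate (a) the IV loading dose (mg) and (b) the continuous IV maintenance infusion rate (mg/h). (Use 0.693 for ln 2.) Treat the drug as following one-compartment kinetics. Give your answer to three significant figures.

LD = Vd × C = 640.0 × 10 = 6400 mg
CL = 0.693 × Vd / t½ = 0.693 × 640.0 / 16.7 = 26.56 L/h
Infusion rate = CL × Css = 26.56 × 10 = 265.6 mg/h

(a) 6400 mg; (b) 266 mg/h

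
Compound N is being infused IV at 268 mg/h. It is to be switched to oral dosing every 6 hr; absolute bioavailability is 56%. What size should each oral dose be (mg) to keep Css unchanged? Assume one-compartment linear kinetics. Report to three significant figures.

2870 mg

To maintain the same Css, the systemic dosing rate must be unchanged: F·D/τ = infusion rate.
D = rate × τ / F = 268 × 6 / 0.56 = 2871 mg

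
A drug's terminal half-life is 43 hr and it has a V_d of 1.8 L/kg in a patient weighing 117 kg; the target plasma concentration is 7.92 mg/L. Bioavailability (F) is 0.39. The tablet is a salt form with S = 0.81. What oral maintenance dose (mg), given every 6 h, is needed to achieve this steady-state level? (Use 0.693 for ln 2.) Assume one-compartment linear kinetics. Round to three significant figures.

511 mg

Total Vd = 1.8 × 117 = 210.6 L
CL = ln 2 · Vd / t½ = 0.693 × 210.6 / 43 = 3.394 L/h
D = CL × Css × τ / F / S = 3.394 × 7.92 × 6 / 0.39 / 0.81 = 510.6 mg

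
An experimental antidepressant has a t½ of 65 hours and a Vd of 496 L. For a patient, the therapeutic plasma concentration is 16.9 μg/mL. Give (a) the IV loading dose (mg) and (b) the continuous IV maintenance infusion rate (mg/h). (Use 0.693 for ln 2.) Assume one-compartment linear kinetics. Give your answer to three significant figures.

LD = Vd × C = 496.0 × 16.9 = 8382 mg
CL = 0.693 × Vd / t½ = 0.693 × 496.0 / 65 = 5.288 L/h
Infusion rate = CL × Css = 5.288 × 16.9 = 89.37 mg/h

(a) 8380 mg; (b) 89.4 mg/h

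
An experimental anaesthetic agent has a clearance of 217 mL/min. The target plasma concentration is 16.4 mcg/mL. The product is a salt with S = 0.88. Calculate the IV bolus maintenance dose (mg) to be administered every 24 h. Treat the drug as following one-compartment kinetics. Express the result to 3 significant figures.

Convert clearance: 217 mL/min × 60 min/h ÷ 1000 mL/L = 13.02 L/h
At steady state, dose per interval replaces the amount cleared in that interval: S·D/τ = CL·Css.
D = CL × Css × τ / S = 13.02 × 16.4 × 24 / 0.88 = 5823 mg

5820 mg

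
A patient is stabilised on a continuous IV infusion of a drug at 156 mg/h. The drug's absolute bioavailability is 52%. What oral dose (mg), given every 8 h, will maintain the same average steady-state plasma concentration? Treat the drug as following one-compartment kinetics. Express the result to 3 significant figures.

2400 mg

To maintain the same Css, the systemic dosing rate must be unchanged: F·D/τ = infusion rate.
D = rate × τ / F = 156 × 8 / 0.52 = 2400 mg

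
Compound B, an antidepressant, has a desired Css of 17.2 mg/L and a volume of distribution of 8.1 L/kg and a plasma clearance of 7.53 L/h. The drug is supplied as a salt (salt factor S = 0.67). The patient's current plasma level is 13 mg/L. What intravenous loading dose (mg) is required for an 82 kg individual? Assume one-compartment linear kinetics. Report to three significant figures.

Vd = 8.1 L/kg × 82 kg = 664.2 L
The loading dose fills Vd to the target concentration.
Concentration deficit ΔC = 17.2 − 13 = 4.200 mg/L
LD = Vd × ΔC / S = 664.2 × 4.200 / 0.67 = 4164 mg

4160 mg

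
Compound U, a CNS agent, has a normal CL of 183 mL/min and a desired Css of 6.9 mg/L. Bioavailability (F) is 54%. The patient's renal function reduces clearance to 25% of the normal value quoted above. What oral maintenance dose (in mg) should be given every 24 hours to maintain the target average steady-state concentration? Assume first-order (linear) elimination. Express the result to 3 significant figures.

842 mg

CL = 183 mL/min = 183 × 0.06 = 10.98 L/h
Patient clearance = 0.25 × 10.98 = 2.745 L/h
D = CL × Css × τ / F = 2.745 × 6.9 × 24 / 0.54 = 841.8 mg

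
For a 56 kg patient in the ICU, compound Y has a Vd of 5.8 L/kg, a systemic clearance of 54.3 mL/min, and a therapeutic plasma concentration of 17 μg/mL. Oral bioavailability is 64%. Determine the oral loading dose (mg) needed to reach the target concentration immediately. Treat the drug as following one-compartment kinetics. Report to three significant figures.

8630 mg

Vd = 5.8 L/kg × 56 kg = 324.8 L
LD = Vd × C / F = 324.8 × 17.00 / 0.64 = 8628 mg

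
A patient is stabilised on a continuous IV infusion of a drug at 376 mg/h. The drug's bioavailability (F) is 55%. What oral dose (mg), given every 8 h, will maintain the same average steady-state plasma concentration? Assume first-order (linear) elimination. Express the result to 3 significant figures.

To maintain the same Css, the systemic dosing rate must be unchanged: F·D/τ = infusion rate.
D = rate × τ / F = 376 × 8 / 0.55 = 5469 mg

5470 mg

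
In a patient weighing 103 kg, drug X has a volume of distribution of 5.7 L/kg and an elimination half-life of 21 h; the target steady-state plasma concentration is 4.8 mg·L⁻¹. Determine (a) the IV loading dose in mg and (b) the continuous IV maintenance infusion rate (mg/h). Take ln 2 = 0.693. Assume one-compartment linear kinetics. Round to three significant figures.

Vd = 5.7 L/kg × 103 kg = 587.1 L
LD = Vd × C = 587.1 × 4.8 = 2818 mg
CL = 0.693 × Vd / t½ = 0.693 × 587.1 / 21 = 19.37 L/h
Infusion rate = CL × Css = 19.37 × 4.8 = 92.98 mg/h

(a) 2820 mg; (b) 93.0 mg/h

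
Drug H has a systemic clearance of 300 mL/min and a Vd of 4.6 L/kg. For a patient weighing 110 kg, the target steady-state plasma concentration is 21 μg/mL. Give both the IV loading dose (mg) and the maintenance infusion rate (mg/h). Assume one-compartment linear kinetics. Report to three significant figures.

(a) 10600 mg; (b) 378 mg/h

Vd(total) = 110 kg × 4.6 L/kg = 506.0 L
LD = Vd · C_target = 506.0 × 21 = 10630 mg
Convert clearance: 300 mL/min × 60 min/h ÷ 1000 mL/L = 18.00 L/h
Maintenance: replace elimination → rate = CL × Css = 18.00 × 21 = 378.0 mg/h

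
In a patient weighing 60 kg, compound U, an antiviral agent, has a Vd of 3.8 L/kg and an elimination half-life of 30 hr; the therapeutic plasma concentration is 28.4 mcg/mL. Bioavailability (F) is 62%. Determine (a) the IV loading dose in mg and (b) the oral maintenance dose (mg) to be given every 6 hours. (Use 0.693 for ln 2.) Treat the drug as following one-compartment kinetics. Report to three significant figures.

Total Vd = 3.8 × 60 = 228.0 L
LD = Vd × C = 228.0 × 28.4 = 6475 mg
CL = 0.693 × Vd / t½ = 0.693 × 228.0 / 30 = 5.267 L/h
D = CL × Css × τ / F = 5.267 × 28.4 × 6 / 0.62 = 1448 mg

(a) 6480 mg; (b) 1450 mg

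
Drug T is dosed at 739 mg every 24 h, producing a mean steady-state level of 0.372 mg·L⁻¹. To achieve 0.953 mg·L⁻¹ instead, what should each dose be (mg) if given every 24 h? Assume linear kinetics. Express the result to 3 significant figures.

1890 mg

For first-order elimination, Css ∝ F·D/(CL·τ); F and CL are unchanged, so Css ∝ D/τ.
D₂ = D₁ × (Css,target / Css,current) = 739 × 0.953/0.372 = 1893 mg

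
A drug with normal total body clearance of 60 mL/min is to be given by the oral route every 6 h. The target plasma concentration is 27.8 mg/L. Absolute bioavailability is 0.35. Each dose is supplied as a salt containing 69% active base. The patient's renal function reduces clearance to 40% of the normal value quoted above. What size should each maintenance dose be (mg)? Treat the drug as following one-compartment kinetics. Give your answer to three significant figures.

Convert clearance: 60 mL/min × 60 min/h ÷ 1000 mL/L = 3.600 L/h
Patient clearance = 0.4 × 3.600 = 1.440 L/h
At steady state, dose per interval replaces the amount cleared in that interval: F·S·D/τ = CL·Css.
D = CL × Css × τ / F / S = 1.440 × 27.8 × 6 / 0.35 / 0.69 = 994.6 mg

995 mg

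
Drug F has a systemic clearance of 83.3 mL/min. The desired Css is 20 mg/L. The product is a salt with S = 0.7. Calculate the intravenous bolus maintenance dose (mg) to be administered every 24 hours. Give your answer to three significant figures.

3430 mg

CL = 83.3 mL/min × 60/1000 = 4.998 L/h
At steady state, dose per interval replaces the amount cleared in that interval: S·D/τ = CL·Css.
D = CL × Css × τ / S = 4.998 × 20 × 24 / 0.7 = 3427 mg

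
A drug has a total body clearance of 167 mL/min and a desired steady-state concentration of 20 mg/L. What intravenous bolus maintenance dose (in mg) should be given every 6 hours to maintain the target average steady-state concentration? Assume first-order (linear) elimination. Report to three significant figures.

1200 mg

CL = 167 mL/min = 167 × 0.06 = 10.02 L/h
D = CL × Css × τ = 10.02 × 20 × 6 = 1202 mg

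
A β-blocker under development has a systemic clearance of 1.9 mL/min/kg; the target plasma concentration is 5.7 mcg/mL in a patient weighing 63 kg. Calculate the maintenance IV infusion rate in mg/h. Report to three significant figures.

40.9 mg/h

CL = 1.9 mL/min/kg × 63 kg = 119.7 mL/min = 119.7 × 60/1000 = 7.182 L/h
Rate = CL × Css = 7.182 × 5.7 = 40.94 mg/h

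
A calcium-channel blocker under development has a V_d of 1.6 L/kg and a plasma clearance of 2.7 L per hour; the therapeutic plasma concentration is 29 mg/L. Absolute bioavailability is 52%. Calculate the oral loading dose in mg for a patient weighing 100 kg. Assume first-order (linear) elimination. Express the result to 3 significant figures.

Vd(total) = 100 kg × 1.6 L/kg = 160.0 L
Loading dose depends on Vd (not clearance): it fills the distribution volume.
LD = Vd × C / F = 160.0 × 29.00 / 0.52 = 8923 mg

8920 mg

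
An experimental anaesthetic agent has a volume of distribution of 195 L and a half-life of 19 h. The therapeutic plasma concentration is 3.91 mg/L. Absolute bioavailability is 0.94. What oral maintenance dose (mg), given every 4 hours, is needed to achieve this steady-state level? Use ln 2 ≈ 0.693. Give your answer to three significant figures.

CL = 0.693 × Vd / t½ = 0.693 × 195.0 / 19 = 7.112 L/h
D = CL × Css × τ / F = 7.112 × 3.91 × 4 / 0.94 = 118.3 mg

118 mg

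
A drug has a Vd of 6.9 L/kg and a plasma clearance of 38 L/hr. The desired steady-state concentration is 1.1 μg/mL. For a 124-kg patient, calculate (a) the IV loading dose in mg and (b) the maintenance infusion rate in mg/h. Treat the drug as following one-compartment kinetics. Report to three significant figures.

(a) 941 mg; (b) 41.8 mg/h

Vd(total) = 124 kg × 6.9 L/kg = 855.6 L
Loading: fill Vd to C_target → 855.6 L × 1.1 mg/L = 941.2 mg
Infusion rate = 38.00 L/h × 1.1 mg/L = 41.80 mg/h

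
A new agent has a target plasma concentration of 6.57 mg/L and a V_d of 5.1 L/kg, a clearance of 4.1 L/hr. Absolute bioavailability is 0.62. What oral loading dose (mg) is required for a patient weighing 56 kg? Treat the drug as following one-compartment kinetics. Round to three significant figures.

Vd(total) = 56 kg × 5.1 L/kg = 285.6 L
The loading dose fills Vd to the target concentration; clearance is irrelevant here.
LD = Vd × C / F = 285.6 × 6.570 / 0.62 = 3026 mg

3030 mg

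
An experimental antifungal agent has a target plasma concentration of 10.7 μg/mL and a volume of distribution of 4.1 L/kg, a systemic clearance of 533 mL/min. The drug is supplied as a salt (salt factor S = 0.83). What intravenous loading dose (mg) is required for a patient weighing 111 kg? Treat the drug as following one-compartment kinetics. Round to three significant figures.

Total Vd = 4.1 × 111 = 455.1 L
LD = Vd × C / S = 455.1 × 10.70 / 0.83 = 5867 mg

5870 mg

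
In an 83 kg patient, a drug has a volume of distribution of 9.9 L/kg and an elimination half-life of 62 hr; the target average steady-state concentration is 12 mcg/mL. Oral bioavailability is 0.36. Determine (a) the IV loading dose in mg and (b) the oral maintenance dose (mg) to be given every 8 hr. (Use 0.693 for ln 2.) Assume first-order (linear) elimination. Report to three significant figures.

Vd = 9.9 L/kg × 83 kg = 821.7 L
LD = Vd × C = 821.7 × 12 = 9860 mg
CL = 0.693 × Vd / t½ = 0.693 × 821.7 / 62 = 9.184 L/h
D = CL × Css × τ / F = 9.184 × 12 × 8 / 0.36 = 2449 mg

(a) 9860 mg; (b) 2450 mg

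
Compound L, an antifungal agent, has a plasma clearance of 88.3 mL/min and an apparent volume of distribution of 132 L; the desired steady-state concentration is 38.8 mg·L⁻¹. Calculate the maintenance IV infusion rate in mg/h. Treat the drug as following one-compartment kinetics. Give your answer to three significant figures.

206 mg/h

Convert clearance: 88.3 mL/min × 60 min/h ÷ 1000 mL/L = 5.298 L/h
Infusion rate = CL · Css = 5.298 L/h × 38.8 mg/L = 205.6 mg/h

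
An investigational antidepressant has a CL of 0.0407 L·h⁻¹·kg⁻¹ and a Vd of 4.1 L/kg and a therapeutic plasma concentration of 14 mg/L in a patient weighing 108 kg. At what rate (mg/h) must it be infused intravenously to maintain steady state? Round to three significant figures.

CL = 0.0407 L·h⁻¹·kg⁻¹ × 108 kg = 4.396 L/h
R₀ = 4.396 × 14 = 61.54 mg/h

61.5 mg/h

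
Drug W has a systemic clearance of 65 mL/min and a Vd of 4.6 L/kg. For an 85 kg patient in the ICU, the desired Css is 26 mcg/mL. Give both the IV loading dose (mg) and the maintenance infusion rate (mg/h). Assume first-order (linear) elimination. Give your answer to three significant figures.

Vd = 4.6 L/kg × 85 kg = 391.0 L
Loading: fill Vd to C_target → 391.0 L × 26 mg/L = 10170 mg
Convert clearance: 65 mL/min × 60 min/h ÷ 1000 mL/L = 3.900 L/h
Maintenance infusion rate = CL × Css = 3.900 × 26 = 101.4 mg/h

(a) 10200 mg; (b) 101 mg/h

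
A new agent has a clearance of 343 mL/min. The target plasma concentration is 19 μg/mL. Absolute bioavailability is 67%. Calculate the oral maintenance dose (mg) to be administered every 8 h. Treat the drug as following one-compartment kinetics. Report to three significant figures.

Convert clearance: 343 mL/min × 60 min/h ÷ 1000 mL/L = 20.58 L/h
D = CL × Css × τ / F = 20.58 × 19 × 8 / 0.67 = 4669 mg

4670 mg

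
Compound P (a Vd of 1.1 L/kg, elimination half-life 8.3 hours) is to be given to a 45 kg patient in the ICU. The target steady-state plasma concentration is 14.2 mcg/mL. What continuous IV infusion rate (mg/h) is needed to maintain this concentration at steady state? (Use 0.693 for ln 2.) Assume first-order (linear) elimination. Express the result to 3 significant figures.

58.7 mg/h

Vd = 1.1 L/kg × 45 kg = 49.50 L
CL = ln 2 · Vd / t½ = 0.693 × 49.50 / 8.3 = 4.133 L/h
Infusion rate = CL × Css = 4.133 × 14.2 = 58.69 mg/h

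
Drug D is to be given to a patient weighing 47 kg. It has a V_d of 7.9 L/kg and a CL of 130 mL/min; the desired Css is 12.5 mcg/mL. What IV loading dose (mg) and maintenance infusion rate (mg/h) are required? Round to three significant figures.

Total Vd = 7.9 × 47 = 371.3 L
LD = Vd · C_target = 371.3 × 12.5 = 4641 mg
Convert clearance: 130 mL/min × 60 min/h ÷ 1000 mL/L = 7.800 L/h
Maintenance infusion rate = CL × Css = 7.800 × 12.5 = 97.50 mg/h

(a) 4640 mg; (b) 97.5 mg/h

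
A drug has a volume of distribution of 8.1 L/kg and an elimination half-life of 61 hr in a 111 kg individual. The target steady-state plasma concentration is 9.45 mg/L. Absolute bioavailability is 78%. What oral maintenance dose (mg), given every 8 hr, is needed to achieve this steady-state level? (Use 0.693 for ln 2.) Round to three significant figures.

990 mg

Vd = 8.1 L/kg × 111 kg = 899.1 L
k = 0.693/61 = 0.01136 h⁻¹, so CL = k·Vd = 0.01136 × 899.1 = 10.21 L/h
D = CL × Css × τ / F = 10.21 × 9.45 × 8 / 0.78 = 989.6 mg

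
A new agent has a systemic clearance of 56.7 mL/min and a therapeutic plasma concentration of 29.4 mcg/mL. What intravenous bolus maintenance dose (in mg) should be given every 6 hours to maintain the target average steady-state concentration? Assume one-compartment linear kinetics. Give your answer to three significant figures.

600 mg

Convert clearance: 56.7 mL/min × 60 min/h ÷ 1000 mL/L = 3.402 L/h
D = CL × Css × τ = 3.402 × 29.4 × 6 = 600.1 mg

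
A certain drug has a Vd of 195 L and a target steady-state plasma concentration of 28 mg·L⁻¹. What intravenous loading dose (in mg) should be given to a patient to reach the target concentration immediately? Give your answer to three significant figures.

5460 mg

The loading dose fills Vd to the target concentration.
LD = Vd × C = 195.0 × 28.00 = 5460 mg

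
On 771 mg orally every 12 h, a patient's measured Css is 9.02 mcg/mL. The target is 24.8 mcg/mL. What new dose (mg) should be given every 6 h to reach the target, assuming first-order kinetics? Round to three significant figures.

1060 mg

With linear kinetics, Css is proportional to dose rate (D/τ) at fixed clearance.
D₂ = D₁ × (Css,target / Css,current) × (τ₂/τ₁) = 771 × (24.8/9.02) × (6/12) = 1060 mg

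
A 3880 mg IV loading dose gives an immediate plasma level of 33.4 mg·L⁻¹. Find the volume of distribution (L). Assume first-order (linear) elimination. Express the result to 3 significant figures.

116 L

Immediately after an IV bolus, C₀ = Dose / Vd, so Vd = Dose / C₀.
Vd = 3880 / 33.4 = 116.2 L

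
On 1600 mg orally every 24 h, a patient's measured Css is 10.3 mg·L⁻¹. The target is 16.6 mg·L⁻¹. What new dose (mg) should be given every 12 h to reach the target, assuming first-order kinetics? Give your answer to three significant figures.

For first-order elimination, Css ∝ F·D/(CL·τ); F and CL are unchanged, so Css ∝ D/τ.
D₂ = D₁ × (Css,target / Css,current) × (τ₂/τ₁) = 1600 × (16.6/10.3) × (12/24) = 1289 mg

1290 mg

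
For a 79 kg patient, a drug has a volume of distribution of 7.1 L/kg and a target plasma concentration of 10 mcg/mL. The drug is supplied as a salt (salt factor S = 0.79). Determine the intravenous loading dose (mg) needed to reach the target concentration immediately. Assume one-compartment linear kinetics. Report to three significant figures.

Vd = 7.1 L/kg × 79 kg = 560.9 L
LD = Vd × C / S = 560.9 × 10.00 / 0.79 = 7100 mg

7100 mg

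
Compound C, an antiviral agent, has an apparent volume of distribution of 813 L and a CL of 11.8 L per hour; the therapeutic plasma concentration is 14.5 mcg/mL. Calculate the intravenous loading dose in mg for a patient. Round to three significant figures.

LD = Vd × C = 813.0 × 14.50 = 11790 mg

11800 mg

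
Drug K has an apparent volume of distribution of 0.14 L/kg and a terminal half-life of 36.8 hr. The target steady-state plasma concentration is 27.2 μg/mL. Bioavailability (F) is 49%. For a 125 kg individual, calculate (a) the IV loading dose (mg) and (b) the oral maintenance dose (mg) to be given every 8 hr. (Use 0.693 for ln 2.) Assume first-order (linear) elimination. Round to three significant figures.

(a) 476 mg; (b) 146 mg

Vd = 0.14 L/kg × 125 kg = 17.50 L
LD = Vd × C = 17.50 × 27.2 = 476.0 mg
CL = 0.693 × Vd / t½ = 0.693 × 17.50 / 36.8 = 0.3296 L/h
D = CL × Css × τ / F = 0.3296 × 27.2 × 8 / 0.49 = 146.4 mg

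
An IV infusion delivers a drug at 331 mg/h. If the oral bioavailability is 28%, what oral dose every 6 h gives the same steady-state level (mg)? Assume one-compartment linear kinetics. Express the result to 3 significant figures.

7090 mg

To maintain the same Css, the systemic dosing rate must be unchanged: F·D/τ = infusion rate.
D = rate × τ / F = 331 × 6 / 0.28 = 7093 mg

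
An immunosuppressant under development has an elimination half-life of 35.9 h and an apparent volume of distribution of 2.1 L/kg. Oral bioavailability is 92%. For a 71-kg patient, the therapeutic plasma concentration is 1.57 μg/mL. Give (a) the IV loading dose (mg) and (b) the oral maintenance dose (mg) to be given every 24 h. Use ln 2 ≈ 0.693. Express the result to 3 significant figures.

Vd = 2.1 L/kg × 71 kg = 149.1 L
LD = Vd × C = 149.1 × 1.57 = 234.1 mg
CL = 0.693 × Vd / t½ = 0.693 × 149.1 / 35.9 = 2.878 L/h
D = CL × Css × τ / F = 2.878 × 1.57 × 24 / 0.92 = 117.9 mg

(a) 234 mg; (b) 118 mg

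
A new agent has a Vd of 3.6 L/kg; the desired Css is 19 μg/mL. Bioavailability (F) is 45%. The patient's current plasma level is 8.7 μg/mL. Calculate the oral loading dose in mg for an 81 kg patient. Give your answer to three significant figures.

Total Vd = 3.6 × 81 = 291.6 L
The loading dose fills Vd to the target concentration.
Concentration deficit ΔC = 19 − 8.7 = 10.30 mg/L
LD = Vd × ΔC / F = 291.6 × 10.30 / 0.45 = 6674 mg

6670 mg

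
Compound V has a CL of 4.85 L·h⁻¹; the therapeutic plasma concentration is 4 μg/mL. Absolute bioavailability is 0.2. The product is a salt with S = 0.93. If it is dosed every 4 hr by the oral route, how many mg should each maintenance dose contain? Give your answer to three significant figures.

At steady state, dose per interval replaces the amount cleared in that interval: F·S·D/τ = CL·Css.
D = CL × Css × τ / F / S = 4.850 × 4 × 4 / 0.2 / 0.93 = 417.2 mg

417 mg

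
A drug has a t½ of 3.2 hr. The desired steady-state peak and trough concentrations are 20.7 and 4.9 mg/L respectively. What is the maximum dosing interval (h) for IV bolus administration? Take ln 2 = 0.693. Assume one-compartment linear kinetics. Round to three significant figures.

k = 0.693 / t½ = 0.693 / 3.2 = 0.2166 h⁻¹
Between IV bolus doses, concentration decays as C = C₀·e^(−kτ), so C_peak/C_trough = e^(kτ).
τ_max = ln(C_peak/C_trough) / k = ln(20.7/4.9) / 0.2166 = 1.441 / 0.2166 = 6.653 h

6.65 h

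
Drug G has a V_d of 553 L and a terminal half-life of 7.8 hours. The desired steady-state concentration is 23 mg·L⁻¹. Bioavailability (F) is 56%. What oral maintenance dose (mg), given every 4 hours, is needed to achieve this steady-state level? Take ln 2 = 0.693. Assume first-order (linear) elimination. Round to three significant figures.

8070 mg

CL = ln 2 · Vd / t½ = 0.693 × 553.0 / 7.8 = 49.13 L/h
D = CL × Css × τ / F = 49.13 × 23 × 4 / 0.56 = 8071 mg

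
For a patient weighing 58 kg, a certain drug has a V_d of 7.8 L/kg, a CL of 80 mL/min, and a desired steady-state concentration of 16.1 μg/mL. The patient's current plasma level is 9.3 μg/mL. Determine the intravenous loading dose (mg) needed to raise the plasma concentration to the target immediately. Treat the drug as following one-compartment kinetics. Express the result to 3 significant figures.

3080 mg

Vd(total) = 58 kg × 7.8 L/kg = 452.4 L
Loading dose depends on Vd (not clearance): it fills the distribution volume.
Concentration deficit ΔC = 16.1 − 9.3 = 6.800 mg/L
LD = Vd × ΔC = 452.4 × 6.800 = 3076 mg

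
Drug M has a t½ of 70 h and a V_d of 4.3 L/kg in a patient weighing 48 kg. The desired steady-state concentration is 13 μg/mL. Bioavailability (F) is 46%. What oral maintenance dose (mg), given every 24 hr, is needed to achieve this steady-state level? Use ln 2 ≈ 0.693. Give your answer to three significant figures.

Total Vd = 4.3 × 48 = 206.4 L
CL = 0.693 × Vd / t½ = 0.693 × 206.4 / 70 = 2.043 L/h
D = CL × Css × τ / F = 2.043 × 13 × 24 / 0.46 = 1386 mg

1390 mg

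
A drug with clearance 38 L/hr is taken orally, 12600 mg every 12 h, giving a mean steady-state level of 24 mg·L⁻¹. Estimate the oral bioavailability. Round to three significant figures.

0.869

F·D/τ = CL·Css at steady state → F = CL·Css·τ / D.
F = 38 × 24 × 12 / 12600 = 0.869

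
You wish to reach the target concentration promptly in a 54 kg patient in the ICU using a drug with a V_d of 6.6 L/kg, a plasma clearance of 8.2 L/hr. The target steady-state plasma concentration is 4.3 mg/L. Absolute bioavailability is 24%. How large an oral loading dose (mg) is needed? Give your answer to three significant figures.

Total Vd = 6.6 × 54 = 356.4 L
Loading dose depends on Vd (not clearance): it fills the distribution volume.
LD = Vd × C / F = 356.4 × 4.300 / 0.24 = 6386 mg

6390 mg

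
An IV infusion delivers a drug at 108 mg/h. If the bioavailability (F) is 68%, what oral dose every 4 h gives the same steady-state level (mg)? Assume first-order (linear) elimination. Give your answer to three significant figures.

To maintain the same Css, the systemic dosing rate must be unchanged: F·D/τ = infusion rate.
D = rate × τ / F = 108 × 4 / 0.68 = 635.3 mg

635 mg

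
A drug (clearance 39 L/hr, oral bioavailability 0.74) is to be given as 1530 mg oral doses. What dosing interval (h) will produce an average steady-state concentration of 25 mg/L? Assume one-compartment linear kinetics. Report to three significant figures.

1.16 h

F·D/τ = CL·Css → τ = F·D / (CL·Css).
τ = 0.74 × 1530 / (39 × 25) = 1.161 h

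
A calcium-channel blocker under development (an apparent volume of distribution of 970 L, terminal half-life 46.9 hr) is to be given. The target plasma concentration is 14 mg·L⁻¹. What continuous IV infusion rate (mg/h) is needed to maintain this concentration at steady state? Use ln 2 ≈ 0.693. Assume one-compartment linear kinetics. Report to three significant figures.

CL = 0.693 × Vd / t½ = 0.693 × 970.0 / 46.9 = 14.33 L/h
Infusion rate = CL × Css = 14.33 × 14 = 200.6 mg/h

201 mg/h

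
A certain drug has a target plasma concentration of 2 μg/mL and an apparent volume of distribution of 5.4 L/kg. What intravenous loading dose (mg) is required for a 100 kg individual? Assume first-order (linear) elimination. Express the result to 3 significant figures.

1080 mg

Vd(total) = 100 kg × 5.4 L/kg = 540.0 L
The loading dose fills Vd to the target concentration.
LD = Vd × C = 540.0 × 2.000 = 1080 mg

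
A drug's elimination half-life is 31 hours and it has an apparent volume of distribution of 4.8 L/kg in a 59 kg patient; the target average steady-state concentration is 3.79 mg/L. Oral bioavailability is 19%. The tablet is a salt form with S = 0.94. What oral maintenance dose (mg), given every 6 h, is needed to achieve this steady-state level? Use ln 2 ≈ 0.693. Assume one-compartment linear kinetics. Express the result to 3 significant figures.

Total Vd = 4.8 × 59 = 283.2 L
k = 0.693/31 = 0.02235 h⁻¹, so CL = k·Vd = 0.02235 × 283.2 = 6.330 L/h
D = CL × Css × τ / F / S = 6.330 × 3.79 × 6 / 0.19 / 0.94 = 806.0 mg

806 mg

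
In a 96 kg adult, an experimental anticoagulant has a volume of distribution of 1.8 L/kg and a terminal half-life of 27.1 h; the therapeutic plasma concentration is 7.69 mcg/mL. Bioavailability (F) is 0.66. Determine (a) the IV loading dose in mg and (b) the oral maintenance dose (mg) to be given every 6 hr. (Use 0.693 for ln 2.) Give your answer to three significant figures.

(a) 1330 mg; (b) 309 mg

Vd(total) = 96 kg × 1.8 L/kg = 172.8 L
LD = Vd × C = 172.8 × 7.69 = 1329 mg
CL = 0.693 × Vd / t½ = 0.693 × 172.8 / 27.1 = 4.419 L/h
D = CL × Css × τ / F = 4.419 × 7.69 × 6 / 0.66 = 308.9 mg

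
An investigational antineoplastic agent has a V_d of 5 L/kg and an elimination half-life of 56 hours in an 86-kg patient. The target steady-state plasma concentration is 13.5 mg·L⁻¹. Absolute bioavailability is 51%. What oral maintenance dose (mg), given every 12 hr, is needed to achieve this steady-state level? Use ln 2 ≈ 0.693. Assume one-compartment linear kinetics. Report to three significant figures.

Vd(total) = 86 kg × 5 L/kg = 430.0 L
CL = ln 2 · Vd / t½ = 0.693 × 430.0 / 56 = 5.321 L/h
D = CL × Css × τ / F = 5.321 × 13.5 × 12 / 0.51 = 1690 mg

1690 mg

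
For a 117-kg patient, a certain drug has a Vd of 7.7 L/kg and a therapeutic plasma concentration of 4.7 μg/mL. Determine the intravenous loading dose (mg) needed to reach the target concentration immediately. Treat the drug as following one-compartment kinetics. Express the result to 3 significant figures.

4230 mg

Total Vd = 7.7 × 117 = 900.9 L
LD = Vd × C = 900.9 × 4.700 = 4234 mg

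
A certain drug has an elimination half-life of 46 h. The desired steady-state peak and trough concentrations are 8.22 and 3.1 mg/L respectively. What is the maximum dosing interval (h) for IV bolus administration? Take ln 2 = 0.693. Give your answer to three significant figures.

k = 0.693 / t½ = 0.693 / 46 = 0.01507 h⁻¹
Between IV bolus doses, concentration decays as C = C₀·e^(−kτ), so C_peak/C_trough = e^(kτ).
τ_max = ln(C_peak/C_trough) / k = ln(8.22/3.1) / 0.01507 = 0.9752 / 0.01507 = 64.71 h

64.7 h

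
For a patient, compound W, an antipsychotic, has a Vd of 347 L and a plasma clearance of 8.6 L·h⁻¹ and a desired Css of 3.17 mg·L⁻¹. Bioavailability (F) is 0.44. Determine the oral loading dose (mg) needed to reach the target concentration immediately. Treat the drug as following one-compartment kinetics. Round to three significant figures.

The loading dose fills Vd to the target concentration.
LD = Vd × C / F = 347.0 × 3.170 / 0.44 = 2500 mg

2500 mg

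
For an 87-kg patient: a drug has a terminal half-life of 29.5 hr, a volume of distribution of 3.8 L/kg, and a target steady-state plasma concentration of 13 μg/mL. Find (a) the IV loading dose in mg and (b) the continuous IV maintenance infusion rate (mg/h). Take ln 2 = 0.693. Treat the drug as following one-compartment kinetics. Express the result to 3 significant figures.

Vd = 3.8 L/kg × 87 kg = 330.6 L
LD = Vd × C = 330.6 × 13 = 4298 mg
CL = 0.693 × Vd / t½ = 0.693 × 330.6 / 29.5 = 7.766 L/h
Infusion rate = CL × Css = 7.766 × 13 = 101.0 mg/h

(a) 4300 mg; (b) 101 mg/h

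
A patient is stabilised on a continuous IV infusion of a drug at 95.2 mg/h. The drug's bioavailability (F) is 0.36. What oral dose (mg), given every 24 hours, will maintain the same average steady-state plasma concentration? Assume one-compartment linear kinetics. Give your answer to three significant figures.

6350 mg

To maintain the same Css, the systemic dosing rate must be unchanged: F·D/τ = infusion rate.
D = rate × τ / F = 95.2 × 24 / 0.36 = 6347 mg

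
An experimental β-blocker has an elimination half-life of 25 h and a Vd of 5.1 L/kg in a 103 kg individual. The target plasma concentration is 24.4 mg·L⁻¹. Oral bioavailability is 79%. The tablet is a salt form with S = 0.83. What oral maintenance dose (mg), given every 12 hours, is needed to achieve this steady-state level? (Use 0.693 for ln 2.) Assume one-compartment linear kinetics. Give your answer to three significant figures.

6500 mg

Vd = 5.1 L/kg × 103 kg = 525.3 L
CL = 0.693 × Vd / t½ = 0.693 × 525.3 / 25 = 14.56 L/h
D = CL × Css × τ / F / S = 14.56 × 24.4 × 12 / 0.79 / 0.83 = 6502 mg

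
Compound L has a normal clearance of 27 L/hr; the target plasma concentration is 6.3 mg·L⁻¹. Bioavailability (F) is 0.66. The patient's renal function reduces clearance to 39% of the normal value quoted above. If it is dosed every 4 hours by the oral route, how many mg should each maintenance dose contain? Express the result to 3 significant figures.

Patient clearance = 0.39 × 27.00 = 10.53 L/h
D = CL × Css × τ / F = 10.53 × 6.3 × 4 / 0.66 = 402.1 mg

402 mg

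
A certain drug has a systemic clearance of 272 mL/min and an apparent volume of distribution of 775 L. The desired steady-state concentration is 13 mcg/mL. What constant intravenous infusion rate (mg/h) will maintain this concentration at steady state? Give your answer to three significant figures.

212 mg/h

CL = 272 mL/min × 60/1000 = 16.32 L/h
Vd does not affect the maintenance rate; only clearance governs steady-state input.
Rate = CL × Css = 16.32 × 13 = 212.2 mg/h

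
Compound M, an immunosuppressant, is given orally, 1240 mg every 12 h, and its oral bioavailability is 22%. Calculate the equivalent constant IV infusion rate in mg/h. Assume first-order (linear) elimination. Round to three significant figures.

22.7 mg/h

Equivalent systemic input: infusion rate = F·D/τ.
Rate = 0.22 × 1240 / 12 = 22.73 mg/h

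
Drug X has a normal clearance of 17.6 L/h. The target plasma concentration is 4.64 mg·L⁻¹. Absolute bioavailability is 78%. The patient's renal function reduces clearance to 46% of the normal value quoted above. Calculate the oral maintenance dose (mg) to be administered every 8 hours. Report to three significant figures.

Patient clearance = 0.46 × 17.60 = 8.096 L/h
D = CL × Css × τ / F = 8.096 × 4.64 × 8 / 0.78 = 385.3 mg

385 mg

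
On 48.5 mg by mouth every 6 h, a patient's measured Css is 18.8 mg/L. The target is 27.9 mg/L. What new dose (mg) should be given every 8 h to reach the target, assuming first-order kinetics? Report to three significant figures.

96.0 mg

With linear kinetics, Css is proportional to dose rate (D/τ) at fixed clearance.
D₂ = D₁ × (Css,target / Css,current) × (τ₂/τ₁) = 48.5 × (27.9/18.8) × (8/6) = 95.97 mg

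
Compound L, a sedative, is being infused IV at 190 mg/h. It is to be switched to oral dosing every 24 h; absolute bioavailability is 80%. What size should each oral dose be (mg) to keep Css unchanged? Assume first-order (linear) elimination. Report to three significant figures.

To maintain the same Css, the systemic dosing rate must be unchanged: F·D/τ = infusion rate.
D = rate × τ / F = 190 × 24 / 0.8 = 5700 mg

5700 mg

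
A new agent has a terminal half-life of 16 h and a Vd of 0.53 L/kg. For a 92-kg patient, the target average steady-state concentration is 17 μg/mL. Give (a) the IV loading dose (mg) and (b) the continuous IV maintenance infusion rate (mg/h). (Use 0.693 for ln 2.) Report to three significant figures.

Vd = 0.53 L/kg × 92 kg = 48.76 L
LD = Vd × C = 48.76 × 17 = 828.9 mg
CL = 0.693 × Vd / t½ = 0.693 × 48.76 / 16 = 2.112 L/h
Infusion rate = CL × Css = 2.112 × 17 = 35.90 mg/h

(a) 829 mg; (b) 35.9 mg/h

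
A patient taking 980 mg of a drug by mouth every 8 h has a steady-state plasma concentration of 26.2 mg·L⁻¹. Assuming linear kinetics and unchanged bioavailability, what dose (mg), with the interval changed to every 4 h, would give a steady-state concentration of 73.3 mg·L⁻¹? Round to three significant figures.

1370 mg

For first-order elimination, Css ∝ F·D/(CL·τ); F and CL are unchanged, so Css ∝ D/τ.
D₂ = D₁ × (Css,target / Css,current) × (τ₂/τ₁) = 980 × (73.3/26.2) × (4/8) = 1371 mg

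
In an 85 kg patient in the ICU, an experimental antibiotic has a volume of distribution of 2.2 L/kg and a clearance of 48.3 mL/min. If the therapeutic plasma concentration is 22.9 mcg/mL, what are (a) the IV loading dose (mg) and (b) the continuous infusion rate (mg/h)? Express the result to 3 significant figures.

(a) 4280 mg; (b) 66.4 mg/h

Vd = 2.2 L/kg × 85 kg = 187.0 L
Loading dose = Vd × C = 187.0 × 22.9 = 4282 mg
CL = 48.3 mL/min = 48.3 × 0.06 = 2.898 L/h
Infusion rate = 2.898 L/h × 22.9 mg/L = 66.36 mg/h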